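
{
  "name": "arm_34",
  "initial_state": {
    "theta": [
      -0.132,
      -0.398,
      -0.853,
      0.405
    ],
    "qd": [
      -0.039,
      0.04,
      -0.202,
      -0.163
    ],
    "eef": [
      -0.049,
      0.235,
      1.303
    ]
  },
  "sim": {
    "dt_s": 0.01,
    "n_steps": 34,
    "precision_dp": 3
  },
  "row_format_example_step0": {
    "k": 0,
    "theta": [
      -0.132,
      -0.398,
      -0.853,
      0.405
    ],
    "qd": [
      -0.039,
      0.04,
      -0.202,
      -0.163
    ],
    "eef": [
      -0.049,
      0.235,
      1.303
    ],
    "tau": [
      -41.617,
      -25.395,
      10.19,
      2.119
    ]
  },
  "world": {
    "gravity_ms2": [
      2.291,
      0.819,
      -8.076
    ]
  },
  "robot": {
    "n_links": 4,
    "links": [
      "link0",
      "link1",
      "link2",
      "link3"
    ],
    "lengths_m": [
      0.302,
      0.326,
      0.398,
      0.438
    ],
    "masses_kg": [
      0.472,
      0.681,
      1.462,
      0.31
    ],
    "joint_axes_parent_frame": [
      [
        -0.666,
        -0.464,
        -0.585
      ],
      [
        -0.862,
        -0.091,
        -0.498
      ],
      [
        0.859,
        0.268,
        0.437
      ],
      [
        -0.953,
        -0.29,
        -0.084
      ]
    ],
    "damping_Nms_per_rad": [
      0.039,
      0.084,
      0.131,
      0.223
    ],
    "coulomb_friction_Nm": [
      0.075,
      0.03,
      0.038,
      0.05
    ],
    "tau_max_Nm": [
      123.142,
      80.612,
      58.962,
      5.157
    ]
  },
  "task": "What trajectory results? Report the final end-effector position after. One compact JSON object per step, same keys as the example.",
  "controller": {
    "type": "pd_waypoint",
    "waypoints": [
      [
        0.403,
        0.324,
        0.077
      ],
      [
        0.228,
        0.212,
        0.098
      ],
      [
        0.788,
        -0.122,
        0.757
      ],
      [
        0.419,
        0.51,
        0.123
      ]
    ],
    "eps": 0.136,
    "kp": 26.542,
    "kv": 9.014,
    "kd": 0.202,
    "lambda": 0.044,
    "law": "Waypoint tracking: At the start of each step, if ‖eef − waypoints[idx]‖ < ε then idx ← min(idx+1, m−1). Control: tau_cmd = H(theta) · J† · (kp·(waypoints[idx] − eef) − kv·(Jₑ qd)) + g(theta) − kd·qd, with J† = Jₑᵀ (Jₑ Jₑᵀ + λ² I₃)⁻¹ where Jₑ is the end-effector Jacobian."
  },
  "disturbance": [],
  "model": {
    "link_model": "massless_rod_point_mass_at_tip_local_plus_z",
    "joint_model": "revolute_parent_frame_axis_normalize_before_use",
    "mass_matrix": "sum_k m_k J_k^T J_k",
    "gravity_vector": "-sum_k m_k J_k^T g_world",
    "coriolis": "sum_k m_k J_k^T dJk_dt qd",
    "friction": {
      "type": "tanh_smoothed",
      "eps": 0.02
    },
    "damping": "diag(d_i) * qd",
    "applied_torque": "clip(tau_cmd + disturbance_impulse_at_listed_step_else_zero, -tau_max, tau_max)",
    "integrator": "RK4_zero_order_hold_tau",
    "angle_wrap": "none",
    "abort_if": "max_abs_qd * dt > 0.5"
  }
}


{"k":1,"theta":[-0.134,-0.4,-0.858,0.408],"qd":[-0.375,-0.35,-0.824,0.672],"eef":[-0.048,0.236,1.302],"tau":[-37.353,-22.921,9.545,1.706]}
{"k":2,"theta":[-0.139,-0.405,-0.869,0.418],"qd":[-0.683,-0.676,-1.363,1.354],"eef":[-0.047,0.237,1.297],"tau":[-32.814,-20.219,8.716,1.384]}
{"k":3,"theta":[-0.148,-0.413,-0.885,0.434],"qd":[-0.958,-0.939,-1.807,1.914],"eef":[-0.043,0.238,1.29],"tau":[-28.176,-17.415,7.778,1.129]}
{"k":4,"theta":[-0.158,-0.423,-0.905,0.456],"qd":[-1.199,-1.144,-2.158,2.368],"eef":[-0.039,0.239,1.28],"tau":[-23.589,-14.615,6.793,0.924]}
{"k":5,"theta":[-0.171,-0.435,-0.928,0.481],"qd":[-1.408,-1.295,-2.424,2.731],"eef":[-0.034,0.239,1.269],"tau":[-19.172,-11.905,5.809,0.757]}
{"k":6,"theta":[-0.186,-0.449,-0.953,0.51],"qd":[-1.587,-1.399,-2.613,3.016],"eef":[-0.028,0.238,1.256],"tau":[-15.012,-9.345,4.863,0.617]}
{"k":7,"theta":[-0.203,-0.463,-0.98,0.541],"qd":[-1.739,-1.462,-2.74,3.232],"eef":[-0.021,0.237,1.242],"tau":[-11.163,-6.976,3.979,0.499]}
{"k":8,"theta":[-0.221,-0.478,-1.008,0.574],"qd":[-1.866,-1.492,-2.813,3.39],"eef":[-0.014,0.236,1.227],"tau":[-7.652,-4.818,3.173,0.395]}
{"k":9,"theta":[-0.24,-0.493,-1.036,0.609],"qd":[-1.971,-1.495,-2.846,3.497],"eef":[-0.005,0.234,1.211],"tau":[-4.488,-2.878,2.45,0.302]}
{"k":10,"theta":[-0.26,-0.508,-1.064,0.644],"qd":[-2.058,-1.474,-2.845,3.563],"eef":[0.003,0.232,1.194],"tau":[-1.664,-1.153,1.811,0.218]}
{"k":11,"theta":[-0.281,-0.522,-1.093,0.68],"qd":[-2.128,-1.436,-2.821,3.594],"eef":[0.012,0.229,1.176],"tau":[0.835,0.365,1.256,0.139]}
{"k":12,"theta":[-0.303,-0.536,-1.121,0.716],"qd":[-2.184,-1.383,-2.778,3.596],"eef":[0.022,0.226,1.158],"tau":[3.031,1.691,0.778,0.065]}
{"k":13,"theta":[-0.325,-0.55,-1.148,0.751],"qd":[-2.229,-1.319,-2.722,3.575],"eef":[0.031,0.223,1.14],"tau":[4.948,2.84,0.371,-0.005]}
{"k":14,"theta":[-0.347,-0.563,-1.175,0.787],"qd":[-2.263,-1.247,-2.658,3.534],"eef":[0.041,0.22,1.121],"tau":[6.61,3.828,0.03,-0.073]}
{"k":15,"theta":[-0.37,-0.575,-1.201,0.822],"qd":[-2.289,-1.169,-2.589,3.479],"eef":[0.051,0.216,1.102],"tau":[8.043,4.671,-0.252,-0.138]}
{"k":16,"theta":[-0.393,-0.586,-1.227,0.857],"qd":[-2.307,-1.086,-2.518,3.412],"eef":[0.061,0.212,1.083],"tau":[9.271,5.383,-0.482,-0.201]}
{"k":17,"theta":[-0.416,-0.596,-1.252,0.89],"qd":[-2.318,-1.0,-2.446,3.336],"eef":[0.071,0.209,1.064],"tau":[10.315,5.98,-0.665,-0.261]}
{"k":18,"theta":[-0.439,-0.606,-1.276,0.923],"qd":[-2.325,-0.912,-2.375,3.253],"eef":[0.081,0.205,1.045],"tau":[11.196,6.474,-0.807,-0.32]}
{"k":19,"theta":[-0.463,-0.615,-1.299,0.955],"qd":[-2.327,-0.824,-2.305,3.165],"eef":[0.091,0.202,1.026],"tau":[11.932,6.877,-0.912,-0.377]}
{"k":20,"theta":[-0.486,-0.623,-1.322,0.986],"qd":[-2.325,-0.735,-2.239,3.073],"eef":[0.101,0.198,1.007],"tau":[12.54,7.2,-0.986,-0.431]}
{"k":21,"theta":[-0.509,-0.629,-1.344,1.017],"qd":[-2.32,-0.647,-2.176,2.979],"eef":[0.11,0.195,0.988],"tau":[13.035,7.451,-1.031,-0.484]}
{"k":22,"theta":[-0.532,-0.635,-1.365,1.046],"qd":[-2.312,-0.56,-2.117,2.883],"eef":[0.12,0.192,0.969],"tau":[13.43,7.64,-1.052,-0.534]}
{"k":23,"theta":[-0.555,-0.641,-1.386,1.074],"qd":[-2.302,-0.474,-2.062,2.786],"eef":[0.129,0.189,0.951],"tau":[13.737,7.774,-1.051,-0.582]}
{"k":24,"theta":[-0.578,-0.645,-1.407,1.102],"qd":[-2.29,-0.39,-2.011,2.69],"eef":[0.138,0.187,0.932],"tau":[13.967,7.86,-1.03,-0.628]}
{"k":25,"theta":[-0.601,-0.648,-1.426,1.128],"qd":[-2.277,-0.308,-1.965,2.593],"eef":[0.146,0.185,0.914],"tau":[14.129,7.902,-0.993,-0.672]}
{"k":26,"theta":[-0.624,-0.651,-1.446,1.154],"qd":[-2.263,-0.228,-1.922,2.497],"eef":[0.155,0.183,0.896],"tau":[14.231,7.908,-0.94,-0.714]}
{"k":27,"theta":[-0.646,-0.653,-1.465,1.178],"qd":[-2.249,-0.15,-1.883,2.402],"eef":[0.163,0.181,0.878],"tau":[14.28,7.88,-0.875,-0.753]}
{"k":28,"theta":[-0.669,-0.654,-1.484,1.202],"qd":[-2.233,-0.075,-1.847,2.308],"eef":[0.171,0.179,0.861],"tau":[14.282,7.823,-0.798,-0.791]}
{"k":29,"theta":[-0.691,-0.655,-1.502,1.224],"qd":[-2.217,-0.003,-1.816,2.215],"eef":[0.179,0.178,0.843],"tau":[14.244,7.741,-0.711,-0.826]}
{"k":30,"theta":[-0.713,-0.654,-1.52,1.246],"qd":[-2.197,0.056,-1.795,2.122],"eef":[0.186,0.177,0.826],"tau":[14.171,7.641,-0.616,-0.859]}
{"k":31,"theta":[-0.735,-0.653,-1.538,1.267],"qd":[-2.176,0.112,-1.777,2.03],"eef":[0.193,0.177,0.809],"tau":[14.068,7.522,-0.512,-0.891]}
{"k":32,"theta":[-0.757,-0.652,-1.555,1.287],"qd":[-2.155,0.166,-1.761,1.941],"eef":[0.2,0.176,0.793],"tau":[13.94,7.385,-0.401,-0.92]}
{"k":33,"theta":[-0.778,-0.65,-1.573,1.305],"qd":[-2.135,0.218,-1.746,1.854],"eef":[0.207,0.176,0.776],"tau":[13.788,7.234,-0.284,-0.947]}
{"k":34,"theta":[-0.799,-0.648,-1.59,1.324],"qd":[-2.116,0.267,-1.733,1.769],"eef":[0.213,0.176,0.76]}
{"summary": "final eef position (m): 0.213 0.176 0.760"}


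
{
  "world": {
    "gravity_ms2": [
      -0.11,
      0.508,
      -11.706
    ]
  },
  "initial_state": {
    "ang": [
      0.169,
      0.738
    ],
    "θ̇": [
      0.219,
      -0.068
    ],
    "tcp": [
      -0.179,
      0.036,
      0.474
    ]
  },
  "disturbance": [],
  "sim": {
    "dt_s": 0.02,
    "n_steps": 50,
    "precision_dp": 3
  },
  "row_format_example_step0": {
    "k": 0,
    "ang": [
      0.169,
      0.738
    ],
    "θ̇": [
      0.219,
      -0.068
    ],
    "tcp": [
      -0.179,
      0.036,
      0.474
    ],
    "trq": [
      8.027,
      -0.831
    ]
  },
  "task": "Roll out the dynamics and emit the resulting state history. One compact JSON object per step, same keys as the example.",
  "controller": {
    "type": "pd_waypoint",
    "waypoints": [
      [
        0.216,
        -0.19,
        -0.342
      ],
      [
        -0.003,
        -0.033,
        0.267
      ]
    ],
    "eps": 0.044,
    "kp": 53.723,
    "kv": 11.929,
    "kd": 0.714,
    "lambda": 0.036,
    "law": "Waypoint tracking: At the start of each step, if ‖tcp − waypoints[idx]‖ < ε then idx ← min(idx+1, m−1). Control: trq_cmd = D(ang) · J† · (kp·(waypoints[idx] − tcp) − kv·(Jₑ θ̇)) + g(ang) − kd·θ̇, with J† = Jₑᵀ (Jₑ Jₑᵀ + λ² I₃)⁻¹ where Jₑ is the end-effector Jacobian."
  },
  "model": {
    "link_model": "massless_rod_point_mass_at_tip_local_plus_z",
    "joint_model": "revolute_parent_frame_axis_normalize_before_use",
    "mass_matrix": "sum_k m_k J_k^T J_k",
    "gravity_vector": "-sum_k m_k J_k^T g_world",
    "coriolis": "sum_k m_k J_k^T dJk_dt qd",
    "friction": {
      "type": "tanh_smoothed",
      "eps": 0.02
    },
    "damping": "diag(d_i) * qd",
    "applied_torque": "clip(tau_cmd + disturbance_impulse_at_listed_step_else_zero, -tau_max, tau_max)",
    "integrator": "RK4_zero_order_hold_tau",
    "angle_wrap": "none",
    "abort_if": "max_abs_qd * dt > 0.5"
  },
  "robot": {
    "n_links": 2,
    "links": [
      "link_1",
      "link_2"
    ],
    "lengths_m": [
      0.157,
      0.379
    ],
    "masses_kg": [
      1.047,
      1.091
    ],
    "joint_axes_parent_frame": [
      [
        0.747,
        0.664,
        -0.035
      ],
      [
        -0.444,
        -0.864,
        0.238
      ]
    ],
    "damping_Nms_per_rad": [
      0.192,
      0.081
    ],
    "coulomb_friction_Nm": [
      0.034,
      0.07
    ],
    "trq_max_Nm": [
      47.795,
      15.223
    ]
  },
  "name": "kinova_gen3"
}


{"k":1,"ang":[0.191,0.759],"\u03b8\u0307":[1.933,2.124],"tcp":[-0.178,0.031,0.473],"trq":[5.44,-2.703]}
{"k":2,"ang":[0.236,0.808],"\u03b8\u0307":[2.567,2.757],"tcp":[-0.178,0.02,0.47],"trq":[4.203,-2.921]}
{"k":3,"ang":[0.29,0.865],"\u03b8\u0307":[2.908,2.997],"tcp":[-0.178,0.007,0.465],"trq":[3.424,-2.799]}
{"k":4,"ang":[0.351,0.927],"\u03b8\u0307":[3.161,3.132],"tcp":[-0.177,-0.007,0.46],"trq":[2.839,-2.642]}
{"k":5,"ang":[0.416,0.99],"\u03b8\u0307":[3.385,3.233],"tcp":[-0.175,-0.022,0.453],"trq":[2.351,-2.513]}
{"k":6,"ang":[0.486,1.056],"\u03b8\u0307":[3.598,3.317],"tcp":[-0.173,-0.037,0.446],"trq":[1.919,-2.416]}
{"k":7,"ang":[0.56,1.123],"\u03b8\u0307":[3.807,3.385],"tcp":[-0.17,-0.053,0.438],"trq":[1.521,-2.345]}
{"k":8,"ang":[0.638,1.191],"\u03b8\u0307":[4.014,3.434],"tcp":[-0.166,-0.07,0.429],"trq":[1.145,-2.29]}
{"k":9,"ang":[0.72,1.259],"\u03b8\u0307":[4.221,3.46],"tcp":[-0.162,-0.086,0.419],"trq":[0.784,-2.244]}
{"k":10,"ang":[0.807,1.329],"\u03b8\u0307":[4.428,3.46],"tcp":[-0.158,-0.103,0.408],"trq":[0.438,-2.199]}
{"k":11,"ang":[0.897,1.398],"\u03b8\u0307":[4.632,3.431],"tcp":[-0.153,-0.119,0.396],"trq":[0.105,-2.15]}
{"k":12,"ang":[0.992,1.465],"\u03b8\u0307":[4.831,3.37],"tcp":[-0.147,-0.135,0.383],"trq":[-0.212,-2.09]}
{"k":13,"ang":[1.09,1.532],"\u03b8\u0307":[5.023,3.275],"tcp":[-0.14,-0.151,0.37],"trq":[-0.511,-2.013]}
{"k":14,"ang":[1.192,1.596],"\u03b8\u0307":[5.203,3.144],"tcp":[-0.133,-0.166,0.356],"trq":[-0.788,-1.914]}
{"k":15,"ang":[1.298,1.657],"\u03b8\u0307":[5.365,2.975],"tcp":[-0.126,-0.181,0.342],"trq":[-1.042,-1.784]}
{"k":16,"ang":[1.407,1.715],"\u03b8\u0307":[5.504,2.77],"tcp":[-0.118,-0.196,0.327],"trq":[-1.274,-1.62]}
{"k":17,"ang":[1.518,1.768],"\u03b8\u0307":[5.612,2.528],"tcp":[-0.109,-0.21,0.312],"trq":[-1.484,-1.414]}
{"k":18,"ang":[1.631,1.816],"\u03b8\u0307":[5.685,2.253],"tcp":[-0.1,-0.224,0.296],"trq":[-1.678,-1.162]}
{"k":19,"ang":[1.745,1.858],"\u03b8\u0307":[5.715,1.946],"tcp":[-0.09,-0.238,0.28],"trq":[-1.863,-0.86]}
{"k":20,"ang":[1.859,1.894],"\u03b8\u0307":[5.696,1.611],"tcp":[-0.08,-0.252,0.264],"trq":[-2.046,-0.503]}
{"k":21,"ang":[1.972,1.922],"\u03b8\u0307":[5.623,1.254],"tcp":[-0.069,-0.266,0.247],"trq":[-2.237,-0.093]}
{"k":22,"ang":[2.084,1.944],"\u03b8\u0307":[5.493,0.881],"tcp":[-0.058,-0.279,0.229],"trq":[-2.444,0.371]}
{"k":23,"ang":[2.192,1.958],"\u03b8\u0307":[5.305,0.497],"tcp":[-0.047,-0.293,0.211],"trq":[-2.67,0.881]}
{"k":24,"ang":[2.296,1.964],"\u03b8\u0307":[5.06,0.113],"tcp":[-0.035,-0.307,0.191],"trq":[-2.918,1.428]}
{"k":25,"ang":[2.394,1.963],"\u03b8\u0307":[4.793,-0.231],"tcp":[-0.024,-0.321,0.169],"trq":[-3.204,1.948]}
{"k":26,"ang":[2.487,1.955],"\u03b8\u0307":[4.469,-0.572],"tcp":[-0.014,-0.333,0.147],"trq":[-3.485,2.492]}
{"k":27,"ang":[2.573,1.94],"\u03b8\u0307":[4.104,-0.896],"tcp":[-0.004,-0.345,0.123],"trq":[-3.762,3.04]}
{"k":28,"ang":[2.651,1.92],"\u03b8\u0307":[3.72,-1.189],"tcp":[0.005,-0.356,0.098],"trq":[-4.034,3.564]}
{"k":29,"ang":[2.722,1.893],"\u03b8\u0307":[3.331,-1.442],"tcp":[0.013,-0.366,0.072],"trq":[-4.294,4.045]}
{"k":30,"ang":[2.785,1.863],"\u03b8\u0307":[2.95,-1.651],"tcp":[0.02,-0.374,0.046],"trq":[-4.535,4.471]}
{"k":31,"ang":[2.84,1.828],"\u03b8\u0307":[2.587,-1.814],"tcp":[0.027,-0.381,0.019],"trq":[-4.752,4.833]}
{"k":32,"ang":[2.888,1.791],"\u03b8\u0307":[2.248,-1.933],"tcp":[0.032,-0.387,-0.007],"trq":[-4.942,5.13]}
{"k":33,"ang":[2.93,1.751],"\u03b8\u0307":[1.936,-2.013],"tcp":[0.036,-0.391,-0.033],"trq":[-5.101,5.361]}
{"k":34,"ang":[2.966,1.71],"\u03b8\u0307":[1.653,-2.057],"tcp":[0.04,-0.393,-0.058],"trq":[-5.23,5.532]}
{"k":35,"ang":[2.996,1.669],"\u03b8\u0307":[1.399,-2.072],"tcp":[0.043,-0.394,-0.082],"trq":[-5.329,5.647]}
{"k":36,"ang":[3.022,1.628],"\u03b8\u0307":[1.172,-2.063],"tcp":[0.045,-0.395,-0.104],"trq":[-5.398,5.715]}
{"k":37,"ang":[3.043,1.587],"\u03b8\u0307":[0.97,-2.035],"tcp":[0.047,-0.394,-0.126],"trq":[-5.442,5.742]}
{"k":38,"ang":[3.061,1.546],"\u03b8\u0307":[0.791,-1.994],"tcp":[0.049,-0.392,-0.146],"trq":[-5.462,5.736]}
{"k":39,"ang":[3.075,1.507],"\u03b8\u0307":[0.631,-1.943],"tcp":[0.05,-0.39,-0.165],"trq":[-5.461,5.704]}
{"k":40,"ang":[3.086,1.469],"\u03b8\u0307":[0.49,-1.885],"tcp":[0.051,-0.388,-0.182],"trq":[-5.444,5.651]}
{"k":41,"ang":[3.095,1.432],"\u03b8\u0307":[0.365,-1.824],"tcp":[0.052,-0.385,-0.199],"trq":[-5.413,5.583]}
{"k":42,"ang":[3.101,1.396],"\u03b8\u0307":[0.254,-1.761],"tcp":[0.053,-0.382,-0.213],"trq":[-5.372,5.504]}
{"k":43,"ang":[3.105,1.361],"\u03b8\u0307":[0.156,-1.699],"tcp":[0.054,-0.379,-0.227],"trq":[-5.324,5.418]}
{"k":44,"ang":[3.107,1.328],"\u03b8\u0307":[0.069,-1.637],"tcp":[0.055,-0.376,-0.24],"trq":[-5.272,5.328]}
{"k":45,"ang":[3.108,1.295],"\u03b8\u0307":[-0.006,-1.575],"tcp":[0.056,-0.373,-0.251],"trq":[-5.221,5.235]}
{"k":46,"ang":[3.107,1.265],"\u03b8\u0307":[-0.061,-1.507],"tcp":[0.057,-0.37,-0.262],"trq":[-5.188,5.136]}
{"k":47,"ang":[3.105,1.235],"\u03b8\u0307":[-0.115,-1.448],"tcp":[0.058,-0.367,-0.272],"trq":[-5.147,5.046]}
{"k":48,"ang":[3.103,1.207],"\u03b8\u0307":[-0.165,-1.396],"tcp":[0.06,-0.364,-0.281],"trq":[-5.103,4.962]}
{"k":49,"ang":[3.099,1.179],"\u03b8\u0307":[-0.211,-1.348],"tcp":[0.061,-0.361,-0.289],"trq":[-5.058,4.88]}
{"k":50,"ang":[3.094,1.153],"\u03b8\u0307":[-0.252,-1.304],"tcp":[0.062,-0.359,-0.297]}


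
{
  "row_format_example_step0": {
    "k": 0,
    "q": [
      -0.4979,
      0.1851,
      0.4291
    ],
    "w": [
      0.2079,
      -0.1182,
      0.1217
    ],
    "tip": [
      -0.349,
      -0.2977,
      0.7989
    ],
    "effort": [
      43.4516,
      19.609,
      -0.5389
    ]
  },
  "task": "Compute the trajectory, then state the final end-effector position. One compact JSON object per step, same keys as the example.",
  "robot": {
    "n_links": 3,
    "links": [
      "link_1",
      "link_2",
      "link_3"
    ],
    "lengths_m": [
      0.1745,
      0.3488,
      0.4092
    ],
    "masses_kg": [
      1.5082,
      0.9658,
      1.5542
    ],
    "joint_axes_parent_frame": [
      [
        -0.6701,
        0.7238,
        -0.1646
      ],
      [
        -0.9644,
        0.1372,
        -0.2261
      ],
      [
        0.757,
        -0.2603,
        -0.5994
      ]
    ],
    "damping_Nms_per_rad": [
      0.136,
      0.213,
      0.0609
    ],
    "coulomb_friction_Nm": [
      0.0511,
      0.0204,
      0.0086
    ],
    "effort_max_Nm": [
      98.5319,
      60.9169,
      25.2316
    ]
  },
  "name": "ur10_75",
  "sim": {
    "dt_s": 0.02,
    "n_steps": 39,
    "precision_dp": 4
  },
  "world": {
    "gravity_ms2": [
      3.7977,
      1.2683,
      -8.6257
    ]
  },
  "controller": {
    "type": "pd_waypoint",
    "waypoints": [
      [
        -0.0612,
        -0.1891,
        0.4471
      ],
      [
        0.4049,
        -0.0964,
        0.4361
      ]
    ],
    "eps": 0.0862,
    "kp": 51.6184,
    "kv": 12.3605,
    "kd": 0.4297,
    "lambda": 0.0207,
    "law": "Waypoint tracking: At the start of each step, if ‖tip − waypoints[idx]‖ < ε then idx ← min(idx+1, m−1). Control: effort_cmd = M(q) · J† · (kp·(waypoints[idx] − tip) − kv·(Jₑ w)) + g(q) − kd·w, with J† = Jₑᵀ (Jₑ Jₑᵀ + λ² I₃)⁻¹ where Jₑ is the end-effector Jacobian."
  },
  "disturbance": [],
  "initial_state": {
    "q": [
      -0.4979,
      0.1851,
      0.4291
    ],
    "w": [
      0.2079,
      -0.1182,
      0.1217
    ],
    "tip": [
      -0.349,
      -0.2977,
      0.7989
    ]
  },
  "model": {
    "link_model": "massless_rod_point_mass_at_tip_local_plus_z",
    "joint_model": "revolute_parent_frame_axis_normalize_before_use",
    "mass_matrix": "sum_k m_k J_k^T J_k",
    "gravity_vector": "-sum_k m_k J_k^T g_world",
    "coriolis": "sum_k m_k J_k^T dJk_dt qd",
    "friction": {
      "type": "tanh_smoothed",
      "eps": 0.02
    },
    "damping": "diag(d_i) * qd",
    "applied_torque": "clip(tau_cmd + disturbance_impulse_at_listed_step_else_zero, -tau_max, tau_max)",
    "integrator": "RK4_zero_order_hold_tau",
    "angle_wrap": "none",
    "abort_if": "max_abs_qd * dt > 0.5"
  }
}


{"k":1,"q":[-0.4721,0.1891,0.5035],"w":[2.3991,0.3938,7.109],"tip":[-0.3445,-0.2964,0.7964],"effort":[28.8296,12.6557,-3.542]}
{"k":2,"q":[-0.4118,0.1915,0.6646],"w":[3.6382,-0.2285,8.9031],"tip":[-0.3349,-0.2919,0.7885],"effort":[13.6636,5.3896,-3.5566]}
{"k":3,"q":[-0.3339,0.1785,0.8375],"w":[4.155,-1.0617,8.4244],"tip":[-0.3209,-0.2843,0.7778],"effort":[3.5422,1.0212,-2.7422]}
{"k":4,"q":[-0.2496,0.1506,0.9954],"w":[4.2803,-1.7093,7.4267],"tip":[-0.3043,-0.2749,0.7659],"effort":[-2.4802,-1.2422,-2.0367]}
{"k":5,"q":[-0.1647,0.1118,1.1335],"w":[4.2199,-2.1564,6.4412],"tip":[-0.2866,-0.2648,0.7537],"effort":[-5.9946,-2.3356,-1.5972]}
{"k":6,"q":[-0.0819,0.0655,1.2533],"w":[4.0733,-2.456,5.5796],"tip":[-0.2687,-0.2547,0.7413],"effort":[-8.0123,-2.7864,-1.3724]}
{"k":7,"q":[-0.0023,0.0144,1.3572],"w":[3.8884,-2.6529,4.8463],"tip":[-0.2513,-0.2451,0.729],"effort":[-9.1195,-2.8759,-1.2875]}
{"k":8,"q":[0.0734,-0.0399,1.4476],"w":[3.6892,-2.7777,4.2229],"tip":[-0.2347,-0.2363,0.7169],"effort":[-9.6616,-2.7584,-1.2826]}
{"k":9,"q":[0.1451,-0.0962,1.5266],"w":[3.4883,-2.8508,3.6893],"tip":[-0.2193,-0.2283,0.7049],"effort":[-9.8484,-2.5223,-1.3164]}
{"k":10,"q":[0.2128,-0.1536,1.5956],"w":[3.2926,-2.8857,3.2287],"tip":[-0.2051,-0.2211,0.6932],"effort":[-9.8113,-2.22,-1.3619]}
{"k":11,"q":[0.2768,-0.2114,1.656],"w":[3.106,-2.8919,2.8278],"tip":[-0.1921,-0.2148,0.6818],"effort":[-9.6346,-1.8839,-1.4031]}
{"k":12,"q":[0.3371,-0.269,1.709],"w":[2.9303,-2.8762,2.4762],"tip":[-0.1802,-0.2094,0.6707],"effort":[-9.3732,-1.5343,-1.4311]}
{"k":13,"q":[0.394,-0.3262,1.7553],"w":[2.7666,-2.8435,2.166],"tip":[-0.1695,-0.2047,0.6599],"effort":[-9.0637,-1.1846,-1.4422]}
{"k":14,"q":[0.4478,-0.3826,1.7958],"w":[2.615,-2.7977,1.8908],"tip":[-0.1598,-0.2008,0.6495],"effort":[-8.7304,-0.8438,-1.4356]}
{"k":15,"q":[0.4987,-0.438,1.8312],"w":[2.4752,-2.7415,1.6457],"tip":[-0.1511,-0.1975,0.6395],"effort":[-8.3898,-0.5177,-1.4127]}
{"k":16,"q":[0.5469,-0.4922,1.8619],"w":[2.3467,-2.6772,1.4269],"tip":[-0.1432,-0.1948,0.6299],"effort":[-8.053,-0.2104,-1.3761]}
{"k":17,"q":[0.5926,-0.545,1.8884],"w":[2.2288,-2.6066,1.2311],"tip":[-0.1362,-0.1927,0.6206],"effort":[-7.7273,0.0754,-1.3287]}
{"k":18,"q":[0.6361,-0.5964,1.9113],"w":[2.1206,-2.5312,1.0557],"tip":[-0.1299,-0.191,0.6117],"effort":[-7.4175,0.338,-1.2736]}
{"k":19,"q":[0.6775,-0.6462,1.9308],"w":[2.0213,-2.452,0.8987],"tip":[-0.1243,-0.1897,0.6031],"effort":[-7.1265,0.5766,-1.2137]}
{"k":20,"q":[0.717,-0.6945,1.9473],"w":[1.93,-2.3703,0.7581],"tip":[-0.1193,-0.1888,0.595],"effort":[-6.8559,0.7907,-1.1516]}
{"k":21,"q":[0.7548,-0.741,1.9612],"w":[1.8459,-2.2868,0.6324],"tip":[-0.1148,-0.1881,0.5871],"effort":[-6.6064,0.9807,-1.0895]}
{"k":22,"q":[0.7909,-0.7859,1.9727],"w":[1.7683,-2.2025,0.5202],"tip":[-0.1108,-0.1877,0.5796],"effort":[-6.3779,1.1471,-1.0291]}
{"k":23,"q":[0.8256,-0.8291,1.9821],"w":[1.6965,-2.1179,0.4203],"tip":[-0.1072,-0.1874,0.5725],"effort":[-6.17,1.2908,-0.9718]}
{"k":24,"q":[0.8589,-0.8707,1.9897],"w":[1.6297,-2.0338,0.3315],"tip":[-0.1041,-0.1873,0.5657],"effort":[-5.9817,1.413,-0.9185]}
{"k":25,"q":[0.8908,-0.9105,1.9955],"w":[1.5675,-1.9506,0.2527],"tip":[-0.1013,-0.1873,0.5592],"effort":[-5.8118,1.515,-0.8699]}
{"k":26,"q":[0.9216,-0.9487,1.9998],"w":[1.5094,-1.8688,0.1831],"tip":[-0.0988,-0.1873,0.553],"effort":[-5.6591,1.5982,-0.8262]}
{"k":27,"q":[0.9513,-0.9853,2.0029],"w":[1.4549,-1.7889,0.1216],"tip":[-0.0965,-0.1874,0.5472],"effort":[-5.5222,1.6642,-0.7875]}
{"k":28,"q":[0.9799,-1.0203,2.0048],"w":[1.4037,-1.7111,0.0675],"tip":[-0.0945,-0.1876,0.5416],"effort":[-5.3997,1.7146,-0.7539]}
{"k":29,"q":[1.0075,-1.0538,2.0056],"w":[1.3554,-1.6358,0.0201],"tip":[-0.0928,-0.1877,0.5364],"effort":[-5.2902,1.7508,-0.7251]}
{"k":30,"q":[1.0341,-1.0858,2.0056],"w":[1.3097,-1.5631,-0.0205],"tip":[-0.0912,-0.1878,0.5314],"effort":[-5.1924,1.7744,-0.7034]}
{"k":31,"q":[1.0599,-1.1163,2.0049],"w":[1.2664,-1.4932,-0.0552],"tip":[-0.0898,-0.1879,0.5267],"effort":[22.3917,14.2358,-3.6665]}
{"k":32,"q":[1.1063,-1.1602,1.9947],"w":[3.4014,-2.8869,-0.9918],"tip":[-0.0838,-0.1871,0.5223],"effort":[14.3757,11.8228,-2.4026]}
{"k":33,"q":[1.1887,-1.2251,1.9672],"w":[4.8561,-3.6012,-1.7899],"tip":[-0.07,-0.1844,0.5186],"effort":[8.1313,9.2909,-1.5415]}
{"k":34,"q":[1.2952,-1.2996,1.925],"w":[5.8014,-3.8437,-2.4374],"tip":[-0.051,-0.18,0.5162],"effort":[3.3145,6.5325,-0.9953]}
{"k":35,"q":[1.4167,-1.376,1.8715],"w":[6.3511,-3.7912,-2.9084],"tip":[-0.0285,-0.1741,0.5152],"effort":[-0.349,3.6083,-0.6784]}
{"k":36,"q":[1.5464,-1.4499,1.8103],"w":[6.6012,-3.5824,-3.2059],"tip":[-0.0039,-0.1668,0.5155],"effort":[-3.0939,0.65,-0.5022]}
{"k":37,"q":[1.6791,-1.5191,1.7444],"w":[6.6434,-3.3193,-3.3631],"tip":[0.0222,-0.1584,0.5167],"effort":[-5.1258,-2.204,-0.389]}
{"k":38,"q":[1.8114,-1.5832,1.6763],"w":[6.5615,-3.0698,-3.4276],"tip":[0.0491,-0.1491,0.5181],"effort":[-6.6192,-4.8468,-0.2835]}
{"k":39,"q":[1.9416,-1.6428,1.6074],"w":[6.4218,-2.8721,-3.4452],"tip":[0.0761,-0.1393,0.5194]}
{"summary": "final tip position (m): 0.0761 -0.1393 0.5194"}


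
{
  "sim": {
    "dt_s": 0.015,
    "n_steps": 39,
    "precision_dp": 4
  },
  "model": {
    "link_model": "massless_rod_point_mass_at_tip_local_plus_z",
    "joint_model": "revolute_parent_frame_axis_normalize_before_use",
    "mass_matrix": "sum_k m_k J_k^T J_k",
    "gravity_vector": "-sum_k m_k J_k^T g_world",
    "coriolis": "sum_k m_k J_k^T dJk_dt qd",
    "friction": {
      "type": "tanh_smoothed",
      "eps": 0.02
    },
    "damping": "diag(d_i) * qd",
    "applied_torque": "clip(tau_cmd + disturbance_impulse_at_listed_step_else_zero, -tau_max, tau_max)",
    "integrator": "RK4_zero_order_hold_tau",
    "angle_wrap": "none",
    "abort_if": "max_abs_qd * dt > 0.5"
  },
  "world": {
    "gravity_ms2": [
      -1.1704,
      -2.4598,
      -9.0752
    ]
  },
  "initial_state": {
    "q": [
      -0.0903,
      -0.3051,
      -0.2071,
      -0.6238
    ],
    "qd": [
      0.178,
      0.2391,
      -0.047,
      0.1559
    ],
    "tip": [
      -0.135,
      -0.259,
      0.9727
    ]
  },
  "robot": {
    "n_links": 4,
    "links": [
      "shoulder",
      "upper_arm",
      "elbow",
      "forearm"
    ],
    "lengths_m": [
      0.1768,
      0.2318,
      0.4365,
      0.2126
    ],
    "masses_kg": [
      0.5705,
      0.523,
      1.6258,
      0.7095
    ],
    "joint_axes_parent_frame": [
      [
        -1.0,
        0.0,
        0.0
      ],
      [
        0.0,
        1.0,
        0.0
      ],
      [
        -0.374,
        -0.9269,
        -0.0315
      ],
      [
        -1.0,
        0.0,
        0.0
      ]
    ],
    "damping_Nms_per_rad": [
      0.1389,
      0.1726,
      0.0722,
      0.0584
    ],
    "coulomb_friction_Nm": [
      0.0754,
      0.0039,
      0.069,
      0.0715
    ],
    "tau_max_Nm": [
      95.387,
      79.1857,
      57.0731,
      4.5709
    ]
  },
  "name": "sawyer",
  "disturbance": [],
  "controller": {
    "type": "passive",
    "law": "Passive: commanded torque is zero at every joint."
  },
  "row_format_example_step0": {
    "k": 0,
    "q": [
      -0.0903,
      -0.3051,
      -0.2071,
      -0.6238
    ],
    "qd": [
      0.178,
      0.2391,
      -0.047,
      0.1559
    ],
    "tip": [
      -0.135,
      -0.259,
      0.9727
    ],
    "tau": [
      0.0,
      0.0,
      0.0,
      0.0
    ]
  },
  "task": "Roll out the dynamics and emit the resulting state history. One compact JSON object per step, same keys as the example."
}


{"k":1,"q":[-0.0874,-0.3041,-0.2112,-0.6233],"qd":[0.2105,-0.1068,-0.5038,-0.0764],"tip":[-0.1319,-0.257,0.9736],"tau":[0.0,0.0,0.0,0.0]}
{"k":2,"q":[-0.084,-0.3083,-0.2222,-0.6256],"qd":[0.2357,-0.4455,-0.9506,-0.2288],"tip":[-0.1289,-0.2564,0.9733],"tau":[0.0,0.0,0.0,0.0]}
{"k":3,"q":[-0.0803,-0.3174,-0.2396,-0.6302],"qd":[0.2545,-0.7659,-1.3685,-0.3795],"tip":[-0.1262,-0.2571,0.972],"tau":[0.0,0.0,0.0,0.0]}
{"k":4,"q":[-0.0764,-0.3312,-0.2632,-0.637],"qd":[0.2679,-1.0748,-1.7669,-0.5218],"tip":[-0.1238,-0.2591,0.9695],"tau":[0.0,0.0,0.0,0.0]}
{"k":5,"q":[-0.0723,-0.3496,-0.2926,-0.6458],"qd":[0.2758,-1.3763,-2.1511,-0.6507],"tip":[-0.1216,-0.2623,0.9658],"tau":[0.0,0.0,0.0,0.0]}
{"k":6,"q":[-0.0682,-0.3725,-0.3276,-0.6564],"qd":[0.2777,-1.6724,-2.5227,-0.763],"tip":[-0.1196,-0.2667,0.9609],"tau":[0.0,0.0,0.0,0.0]}
{"k":7,"q":[-0.064,-0.3997,-0.3682,-0.6686],"qd":[0.2724,-1.9633,-2.8801,-0.8572],"tip":[-0.1179,-0.2722,0.9547],"tau":[0.0,0.0,0.0,0.0]}
{"k":8,"q":[-0.06,-0.4313,-0.4139,-0.682],"qd":[0.2583,-2.248,-3.2198,-0.9332],"tip":[-0.1164,-0.2788,0.9472],"tau":[0.0,0.0,0.0,0.0]}
{"k":9,"q":[-0.0563,-0.4671,-0.4646,-0.6965],"qd":[0.2338,-2.525,-3.5375,-0.9922],"tip":[-0.1151,-0.2863,0.9381],"tau":[0.0,0.0,0.0,0.0]}
{"k":10,"q":[-0.0531,-0.507,-0.5199,-0.7117],"qd":[0.1971,-2.7932,-3.8288,-1.0364],"tip":[-0.1139,-0.2946,0.9275],"tau":[0.0,0.0,0.0,0.0]}
{"k":11,"q":[-0.0505,-0.5509,-0.5794,-0.7275],"qd":[0.1467,-3.0516,-4.0906,-1.0688],"tip":[-0.113,-0.3038,0.9152],"tau":[0.0,0.0,0.0,0.0]}
{"k":12,"q":[-0.0488,-0.5985,-0.6425,-0.7437],"qd":[0.0814,-3.3004,-4.321,-1.0923],"tip":[-0.1123,-0.3136,0.9013],"tau":[0.0,0.0,0.0,0.0]}
{"k":13,"q":[-0.0481,-0.6499,-0.7088,-0.7603],"qd":[0.0002,-3.5405,-4.5197,-1.11],"tip":[-0.1117,-0.3241,0.8856],"tau":[0.0,0.0,0.0,0.0]}
{"k":14,"q":[-0.0488,-0.7047,-0.778,-0.777],"qd":[-0.0963,-3.7759,-4.691,-1.1257],"tip":[-0.1114,-0.3352,0.8682],"tau":[0.0,0.0,0.0,0.0]}
{"k":15,"q":[-0.0511,-0.7631,-0.8494,-0.794],"qd":[-0.2111,-4.0038,-4.8295,-1.1411],"tip":[-0.1113,-0.3468,0.8489],"tau":[0.0,0.0,0.0,0.0]}
{"k":16,"q":[-0.0553,-0.8248,-0.9227,-0.8113],"qd":[-0.3457,-4.2249,-4.9355,-1.1578],"tip":[-0.1113,-0.3589,0.8278],"tau":[0.0,0.0,0.0,0.0]}
{"k":17,"q":[-0.0616,-0.8898,-0.9973,-0.8288],"qd":[-0.5011,-4.4401,-5.0098,-1.1768],"tip":[-0.1117,-0.3714,0.8047],"tau":[0.0,0.0,0.0,0.0]}
{"k":18,"q":[-0.0704,-0.958,-1.0728,-0.8466],"qd":[-0.6789,-4.649,-5.0522,-1.1982],"tip":[-0.1123,-0.3842,0.7799],"tau":[0.0,0.0,0.0,0.0]}
{"k":19,"q":[-0.0821,-1.0292,-1.1487,-0.8647],"qd":[-0.8808,-4.8505,-5.0623,-1.2216],"tip":[-0.1131,-0.3975,0.7531],"tau":[0.0,0.0,0.0,0.0]}
{"k":20,"q":[-0.097,-1.1035,-1.2245,-0.8832],"qd":[-1.1085,-5.0421,-5.0384,-1.2449],"tip":[-0.1143,-0.4111,0.7244],"tau":[0.0,0.0,0.0,0.0]}
{"k":21,"q":[-0.1155,-1.1804,-1.2997,-0.9021],"qd":[-1.3639,-5.2196,-4.9784,-1.2649],"tip":[-0.1158,-0.425,0.6939],"tau":[0.0,0.0,0.0,0.0]}
{"k":22,"q":[-0.138,-1.2599,-1.3737,-0.9211],"qd":[-1.649,-5.3766,-4.8791,-1.2765],"tip":[-0.1177,-0.4393,0.6615],"tau":[0.0,0.0,0.0,0.0]}
{"k":23,"q":[-0.1651,-1.3416,-1.4458,-0.9403],"qd":[-1.9654,-5.5046,-4.7366,-1.2723],"tip":[-0.12,-0.4539,0.6273],"tau":[0.0,0.0,0.0,0.0]}
{"k":24,"q":[-0.1972,-1.4249,-1.5155,-0.9592],"qd":[-2.3146,-5.5919,-4.5462,-1.242],"tip":[-0.1227,-0.4689,0.5911],"tau":[0.0,0.0,0.0,0.0]}
{"k":25,"q":[-0.2347,-1.5091,-1.582,-0.9773],"qd":[-2.6971,-5.6241,-4.3031,-1.1721],"tip":[-0.1261,-0.4844,0.5532],"tau":[0.0,0.0,0.0,0.0]}
{"k":26,"q":[-0.2782,-1.5932,-1.6443,-0.994],"qd":[-3.1126,-5.5836,-4.0025,-1.0456],"tip":[-0.13,-0.5002,0.5133],"tau":[0.0,0.0,0.0,0.0]}
{"k":27,"q":[-0.3282,-1.6761,-1.7017,-1.0083],"qd":[-3.5592,-5.4502,-3.6403,-0.842],"tip":[-0.1346,-0.5165,0.4715],"tau":[0.0,0.0,0.0,0.0]}
{"k":28,"q":[-0.3851,-1.7562,-1.7532,-1.0188],"qd":[-4.0332,-5.2022,-3.2137,-0.5387],"tip":[-0.14,-0.5333,0.4278],"tau":[0.0,0.0,0.0,0.0]}
{"k":29,"q":[-0.4493,-1.8315,-1.7978,-1.0239],"qd":[-4.5286,-4.8179,-2.722,-0.1127],"tip":[-0.1464,-0.5506,0.382],"tau":[0.0,0.0,0.0,0.0]}
{"k":30,"q":[-0.521,-1.8998,-1.8345,-1.022],"qd":[-5.0306,-4.2649,-2.1518,0.3765],"tip":[-0.1538,-0.5683,0.334],"tau":[0.0,0.0,0.0,0.0]}
{"k":31,"q":[-0.6003,-1.9586,-1.8621,-1.0118],"qd":[-5.5318,-3.5408,-1.5188,1.0059],"tip":[-0.1624,-0.5864,0.2836],"tau":[0.0,0.0,0.0,0.0]}
{"k":32,"q":[-0.6869,-2.0052,-1.8797,-0.991],"qd":[-6.018,-2.6414,-0.8285,1.7859],"tip":[-0.1723,-0.6046,0.2307],"tau":[0.0,0.0,0.0,0.0]}
{"k":33,"q":[-0.7806,-2.037,-1.8866,-0.9576],"qd":[-6.4708,-1.5685,-0.08,2.6893],"tip":[-0.1835,-0.6227,0.1753],"tau":[0.0,0.0,0.0,0.0]}
{"k":34,"q":[-0.8808,-2.0515,-1.8819,-0.9099],"qd":[-6.8705,-0.3456,0.7209,3.6774],"tip":[-0.1962,-0.6404,0.1173],"tau":[0.0,0.0,0.0,0.0]}
{"k":35,"q":[-0.9864,-2.0466,-1.8646,-0.8473],"qd":[-7.1938,1.0175,1.6027,4.6591],"tip":[-0.2103,-0.6574,0.0569],"tau":[0.0,0.0,0.0,0.0]}
{"k":36,"q":[-1.0961,-2.0204,-1.8333,-0.7707],"qd":[-7.4203,2.4947,2.5958,5.5297],"tip":[-0.2255,-0.6734,-0.0057],"tau":[0.0,0.0,0.0,0.0]}
{"k":37,"q":[-1.2084,-1.9714,-1.786,-0.6825],"qd":[-7.5389,4.0464,3.7325,6.1787],"tip":[-0.2417,-0.6881,-0.0703],"tau":[0.0,0.0,0.0,0.0]}
{"k":38,"q":[-1.3217,-1.8989,-1.7204,-0.5869],"qd":[-7.5537,5.6263,5.0445,6.5052],"tip":[-0.2585,-0.7012,-0.1364],"tau":[0.0,0.0,0.0,0.0]}
{"k":39,"q":[-1.4346,-1.8027,-1.6336,-0.4893],"qd":[-7.4891,7.1909,6.5614,6.437],"tip":[-0.2755,-0.7127,-0.2037]}


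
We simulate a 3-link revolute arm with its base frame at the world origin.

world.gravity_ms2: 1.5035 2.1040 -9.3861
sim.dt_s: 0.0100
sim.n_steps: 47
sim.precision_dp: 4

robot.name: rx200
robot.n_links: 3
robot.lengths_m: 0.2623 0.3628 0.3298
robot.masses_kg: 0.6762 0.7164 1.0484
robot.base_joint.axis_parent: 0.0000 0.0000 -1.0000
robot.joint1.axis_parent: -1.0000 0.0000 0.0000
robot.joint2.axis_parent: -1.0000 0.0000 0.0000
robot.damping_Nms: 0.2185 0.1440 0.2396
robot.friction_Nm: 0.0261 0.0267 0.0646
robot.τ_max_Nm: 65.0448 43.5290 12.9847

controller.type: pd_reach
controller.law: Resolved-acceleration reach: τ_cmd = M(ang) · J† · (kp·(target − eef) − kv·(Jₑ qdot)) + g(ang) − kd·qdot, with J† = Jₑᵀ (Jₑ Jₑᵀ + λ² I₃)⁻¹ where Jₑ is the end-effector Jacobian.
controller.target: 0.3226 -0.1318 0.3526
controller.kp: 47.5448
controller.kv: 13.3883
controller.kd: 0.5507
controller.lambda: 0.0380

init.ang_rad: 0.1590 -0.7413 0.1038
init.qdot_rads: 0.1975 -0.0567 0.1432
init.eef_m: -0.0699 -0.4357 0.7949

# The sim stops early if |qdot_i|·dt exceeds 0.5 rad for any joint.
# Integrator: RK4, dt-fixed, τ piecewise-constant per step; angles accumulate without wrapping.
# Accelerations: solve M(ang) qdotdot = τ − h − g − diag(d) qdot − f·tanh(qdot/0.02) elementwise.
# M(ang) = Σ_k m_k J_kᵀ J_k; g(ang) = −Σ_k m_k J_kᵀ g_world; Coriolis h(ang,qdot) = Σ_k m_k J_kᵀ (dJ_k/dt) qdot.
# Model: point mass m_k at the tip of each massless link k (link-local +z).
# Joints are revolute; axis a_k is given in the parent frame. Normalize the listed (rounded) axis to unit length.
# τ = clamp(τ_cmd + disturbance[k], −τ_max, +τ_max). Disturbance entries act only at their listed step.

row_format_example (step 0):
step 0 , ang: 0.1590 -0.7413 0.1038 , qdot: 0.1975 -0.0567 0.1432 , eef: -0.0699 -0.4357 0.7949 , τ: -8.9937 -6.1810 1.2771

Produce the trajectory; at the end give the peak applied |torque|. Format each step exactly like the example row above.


step 1 , ang: 0.1590 -0.7470 0.1158 , qdot: -0.1958 -1.0548 2.2011 , eef: -0.0698 -0.4355 0.7948 , τ: -7.5003 -6.0166 0.2112
step 2 , ang: 0.1554 -0.7608 0.1439 , qdot: -0.5221 -1.7062 3.4029 , eef: -0.0683 -0.4356 0.7941 , τ: -6.2689 -6.1608 -0.1747
step 3 , ang: 0.1488 -0.7805 0.1824 , qdot: -0.7915 -2.2277 4.2718 , eef: -0.0654 -0.4361 0.7926 , τ: -5.2499 -5.7817 -0.2633
step 4 , ang: 0.1398 -0.8049 0.2284 , qdot: -1.0122 -2.6474 4.8959 , eef: -0.0615 -0.4370 0.7903 , τ: -4.4060 -4.6166 -0.1496
step 5 , ang: 0.1288 -0.8329 0.2792 , qdot: -1.1920 -2.9465 5.2587 , eef: -0.0567 -0.4382 0.7869 , τ: -3.7050 -2.8663 0.1279
step 6 , ang: 0.1161 -0.8633 0.3324 , qdot: -1.3376 -3.1230 5.3773 , eef: -0.0513 -0.4397 0.7825 , τ: -3.1185 -0.9195 0.5119
step 7 , ang: 0.1022 -0.8949 0.3858 , qdot: -1.4553 -3.2001 5.3171 , eef: -0.0453 -0.4414 0.7773 , τ: -2.6225 0.9149 0.9322
step 8 , ang: 0.0871 -0.9269 0.4381 , qdot: -1.5502 -3.2099 5.1545 , eef: -0.0387 -0.4433 0.7713 , τ: -2.1979 2.4899 1.3316
step 9 , ang: 0.0712 -0.9588 0.4886 , qdot: -1.6268 -3.1798 4.9477 , eef: -0.0318 -0.4453 0.7647 , τ: -1.8296 3.7755 1.6772
step 10 , ang: 0.0547 -0.9904 0.5370 , qdot: -1.6886 -3.1280 4.7319 , eef: -0.0245 -0.4472 0.7577 , τ: -1.5058 4.7968 1.9572
step 11 , ang: 0.0375 -1.0213 0.5832 , qdot: -1.7385 -3.0653 4.5243 , eef: -0.0169 -0.4490 0.7504 , τ: -1.2177 5.5960 2.1724
step 12 , ang: 0.0199 -1.0516 0.6274 , qdot: -1.7787 -2.9978 4.3320 , eef: -0.0090 -0.4506 0.7429 , τ: -0.9581 6.2156 2.3298
step 13 , ang: 0.0020 -1.0812 0.6698 , qdot: -1.8111 -2.9286 4.1564 , eef: -0.0009 -0.4521 0.7352 , τ: -0.7219 6.6927 2.4382
step 14 , ang: -0.0162 -1.1101 0.7106 , qdot: -1.8371 -2.8595 3.9967 , eef: 0.0074 -0.4532 0.7274 , τ: -0.5049 7.0572 2.5063
step 15 , ang: -0.0347 -1.1384 0.7498 , qdot: -1.8578 -2.7913 3.8509 , eef: 0.0158 -0.4541 0.7195 , τ: -0.3040 7.3333 2.5422
step 16 , ang: -0.0534 -1.1659 0.7876 , qdot: -1.8742 -2.7244 3.7171 , eef: 0.0243 -0.4546 0.7117 , τ: -0.1168 7.5398 2.5524
step 17 , ang: -0.0722 -1.1929 0.8241 , qdot: -1.8868 -2.6591 3.5932 , eef: 0.0329 -0.4549 0.7038 , τ: 0.0587 7.6918 2.5427
step 18 , ang: -0.0911 -1.2191 0.8595 , qdot: -1.8963 -2.5954 3.4777 , eef: 0.0415 -0.4548 0.6960 , τ: 0.2238 7.8009 2.5175
step 19 , ang: -0.1101 -1.2448 0.8937 , qdot: -1.9030 -2.5334 3.3691 , eef: 0.0502 -0.4543 0.6882 , τ: 0.3795 7.8765 2.4806
step 20 , ang: -0.1291 -1.2698 0.9268 , qdot: -1.9073 -2.4731 3.2662 , eef: 0.0589 -0.4536 0.6805 , τ: 0.5269 7.9257 2.4351
step 21 , ang: -0.1482 -1.2942 0.9590 , qdot: -1.9094 -2.4145 3.1682 , eef: 0.0676 -0.4525 0.6728 , τ: 0.6664 7.9544 2.3832
step 22 , ang: -0.1673 -1.3181 0.9902 , qdot: -1.9096 -2.3574 3.0742 , eef: 0.0762 -0.4511 0.6652 , τ: 0.7987 7.9671 2.3270
step 23 , ang: -0.1864 -1.3414 1.0205 , qdot: -1.9079 -2.3019 2.9838 , eef: 0.0847 -0.4494 0.6578 , τ: 0.9240 7.9675 2.2680
step 24 , ang: -0.2055 -1.3641 1.0499 , qdot: -1.9045 -2.2480 2.8964 , eef: 0.0932 -0.4474 0.6504 , τ: 1.0429 7.9583 2.2074
step 25 , ang: -0.2245 -1.3863 1.0784 , qdot: -1.8996 -2.1955 2.8116 , eef: 0.1016 -0.4451 0.6431 , τ: 1.1554 7.9417 2.1463
step 26 , ang: -0.2434 -1.4080 1.1061 , qdot: -1.8931 -2.1444 2.7293 , eef: 0.1099 -0.4426 0.6360 , τ: 1.2619 7.9197 2.0854
step 27 , ang: -0.2623 -1.4292 1.1330 , qdot: -1.8853 -2.0947 2.6491 , eef: 0.1181 -0.4399 0.6289 , τ: 1.3625 7.8936 2.0252
step 28 , ang: -0.2811 -1.4499 1.1590 , qdot: -1.8760 -2.0462 2.5709 , eef: 0.1262 -0.4369 0.6220 , τ: 1.4574 7.8644 1.9664
step 29 , ang: -0.2998 -1.4701 1.1844 , qdot: -1.8654 -1.9991 2.4947 , eef: 0.1341 -0.4337 0.6152 , τ: 1.5467 7.8331 1.9092
step 30 , ang: -0.3184 -1.4899 1.2089 , qdot: -1.8536 -1.9531 2.4202 , eef: 0.1418 -0.4303 0.6085 , τ: 1.6306 7.8003 1.8539
step 31 , ang: -0.3369 -1.5092 1.2328 , qdot: -1.8406 -1.9083 2.3475 , eef: 0.1495 -0.4267 0.6019 , τ: 1.7093 7.7665 1.8007
step 32 , ang: -0.3552 -1.5280 1.2559 , qdot: -1.8264 -1.8646 2.2765 , eef: 0.1569 -0.4230 0.5955 , τ: 1.7828 7.7322 1.7498
step 33 , ang: -0.3734 -1.5465 1.2783 , qdot: -1.8110 -1.8220 2.2072 , eef: 0.1642 -0.4191 0.5891 , τ: 1.8513 7.6975 1.7012
step 34 , ang: -0.3914 -1.5645 1.3000 , qdot: -1.7946 -1.7803 2.1395 , eef: 0.1713 -0.4150 0.5829 , τ: 1.9150 7.6627 1.6550
step 35 , ang: -0.4093 -1.5821 1.3211 , qdot: -1.7771 -1.7397 2.0734 , eef: 0.1782 -0.4109 0.5768 , τ: 1.9739 7.6281 1.6112
step 36 , ang: -0.4270 -1.5993 1.3415 , qdot: -1.7587 -1.7000 2.0090 , eef: 0.1850 -0.4066 0.5709 , τ: 2.0283 7.5936 1.5698
step 37 , ang: -0.4445 -1.6161 1.3612 , qdot: -1.7393 -1.6612 1.9462 , eef: 0.1916 -0.4023 0.5650 , τ: 2.0782 7.5594 1.5308
step 38 , ang: -0.4618 -1.6325 1.3804 , qdot: -1.7190 -1.6233 1.8850 , eef: 0.1980 -0.3978 0.5593 , τ: 2.1239 7.5256 1.4941
step 39 , ang: -0.4788 -1.6486 1.3989 , qdot: -1.6979 -1.5861 1.8254 , eef: 0.2042 -0.3933 0.5537 , τ: 2.1654 7.4921 1.4596
step 40 , ang: -0.4957 -1.6642 1.4169 , qdot: -1.6760 -1.5498 1.7675 , eef: 0.2102 -0.3888 0.5482 , τ: 2.2029 7.4590 1.4273
step 41 , ang: -0.5124 -1.6796 1.4343 , qdot: -1.6534 -1.5143 1.7112 , eef: 0.2161 -0.3841 0.5429 , τ: 2.2366 7.4263 1.3970
step 42 , ang: -0.5288 -1.6945 1.4511 , qdot: -1.6301 -1.4795 1.6565 , eef: 0.2217 -0.3795 0.5376 , τ: 2.2666 7.3939 1.3688
step 43 , ang: -0.5450 -1.7091 1.4674 , qdot: -1.6061 -1.4454 1.6034 , eef: 0.2272 -0.3748 0.5325 , τ: 2.2931 7.3620 1.3425
step 44 , ang: -0.5609 -1.7234 1.4832 , qdot: -1.5816 -1.4120 1.5519 , eef: 0.2325 -0.3701 0.5275 , τ: 2.3162 7.3303 1.3181
step 45 , ang: -0.5766 -1.7374 1.4985 , qdot: -1.5565 -1.3793 1.5020 , eef: 0.2376 -0.3654 0.5226 , τ: 2.3361 7.2990 1.2953
step 46 , ang: -0.5920 -1.7510 1.5132 , qdot: -1.5310 -1.3472 1.4536 , eef: 0.2425 -0.3606 0.5178 , τ: 2.3530 7.2680 1.2743
step 47 , ang: -0.6072 -1.7643 1.5275 , qdot: -1.5051 -1.3158 1.4068 , eef: 0.2473 -0.3559 0.5131
max |τ| (N·m): 8.9937


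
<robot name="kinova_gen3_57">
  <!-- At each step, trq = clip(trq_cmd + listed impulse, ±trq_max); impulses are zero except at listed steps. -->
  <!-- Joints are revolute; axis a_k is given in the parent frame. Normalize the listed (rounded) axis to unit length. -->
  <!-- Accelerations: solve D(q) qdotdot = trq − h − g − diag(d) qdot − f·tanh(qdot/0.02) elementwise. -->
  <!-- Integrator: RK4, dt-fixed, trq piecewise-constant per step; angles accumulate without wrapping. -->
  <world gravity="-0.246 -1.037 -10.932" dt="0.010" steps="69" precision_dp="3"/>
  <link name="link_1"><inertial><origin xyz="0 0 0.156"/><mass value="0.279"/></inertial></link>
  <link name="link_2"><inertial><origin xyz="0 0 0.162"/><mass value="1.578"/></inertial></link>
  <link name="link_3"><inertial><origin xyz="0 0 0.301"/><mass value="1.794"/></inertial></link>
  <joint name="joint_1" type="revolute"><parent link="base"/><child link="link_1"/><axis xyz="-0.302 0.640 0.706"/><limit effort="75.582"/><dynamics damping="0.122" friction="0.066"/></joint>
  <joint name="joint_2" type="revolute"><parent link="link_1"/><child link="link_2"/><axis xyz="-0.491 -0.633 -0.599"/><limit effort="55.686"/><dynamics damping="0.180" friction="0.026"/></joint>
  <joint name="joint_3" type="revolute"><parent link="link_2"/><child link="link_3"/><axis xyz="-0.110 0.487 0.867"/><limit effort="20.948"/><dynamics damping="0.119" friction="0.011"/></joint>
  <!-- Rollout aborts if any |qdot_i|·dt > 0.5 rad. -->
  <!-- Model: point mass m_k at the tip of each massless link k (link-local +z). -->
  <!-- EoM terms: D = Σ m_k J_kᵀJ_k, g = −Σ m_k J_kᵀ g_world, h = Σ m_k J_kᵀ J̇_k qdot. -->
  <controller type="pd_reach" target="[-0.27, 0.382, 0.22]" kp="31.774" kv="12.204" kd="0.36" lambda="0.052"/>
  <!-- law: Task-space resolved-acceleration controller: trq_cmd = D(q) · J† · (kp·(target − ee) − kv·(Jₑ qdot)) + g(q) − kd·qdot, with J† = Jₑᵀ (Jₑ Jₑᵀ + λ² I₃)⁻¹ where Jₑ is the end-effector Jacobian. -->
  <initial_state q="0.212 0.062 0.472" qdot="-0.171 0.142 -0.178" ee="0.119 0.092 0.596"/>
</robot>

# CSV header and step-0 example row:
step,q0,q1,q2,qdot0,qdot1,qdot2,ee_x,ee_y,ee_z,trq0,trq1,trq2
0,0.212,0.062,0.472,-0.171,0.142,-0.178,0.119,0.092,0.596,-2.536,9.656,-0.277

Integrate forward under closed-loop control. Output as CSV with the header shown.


step,q0,q1,q2,qdot0,qdot1,qdot2,ee_x,ee_y,ee_z,trq0,trq1,trq2
1,0.210,0.066,0.474,-0.264,0.577,0.522,0.118,0.092,0.597,-2.586,8.499,-0.585
2,0.207,0.073,0.481,-0.267,0.953,0.818,0.115,0.093,0.597,-2.538,7.443,-0.703
3,0.205,0.084,0.489,-0.242,1.277,0.948,0.112,0.095,0.597,-2.446,6.496,-0.745
4,0.202,0.099,0.499,-0.214,1.554,1.005,0.109,0.098,0.597,-2.332,5.648,-0.757
5,0.200,0.115,0.509,-0.191,1.791,1.027,0.104,0.101,0.597,-2.207,4.887,-0.756
6,0.198,0.134,0.520,-0.175,1.993,1.028,0.100,0.105,0.597,-2.075,4.202,-0.748
7,0.197,0.155,0.530,-0.166,2.165,1.018,0.094,0.109,0.597,-1.941,3.581,-0.737
8,0.195,0.177,0.540,-0.165,2.311,0.998,0.089,0.113,0.597,-1.807,3.016,-0.723
9,0.193,0.201,0.550,-0.170,2.435,0.971,0.083,0.118,0.596,-1.673,2.496,-0.707
10,0.192,0.226,0.559,-0.181,2.540,0.939,0.077,0.122,0.596,-1.541,2.017,-0.689
11,0.190,0.252,0.568,-0.196,2.629,0.901,0.070,0.127,0.595,-1.412,1.572,-0.670
12,0.188,0.278,0.577,-0.216,2.703,0.860,0.064,0.132,0.594,-1.286,1.157,-0.648
13,0.186,0.306,0.586,-0.240,2.764,0.814,0.057,0.138,0.593,-1.164,0.767,-0.625
14,0.183,0.334,0.593,-0.267,2.815,0.765,0.050,0.143,0.592,-1.045,0.399,-0.599
15,0.180,0.362,0.601,-0.297,2.856,0.712,0.043,0.148,0.591,-0.930,0.050,-0.572
16,0.177,0.391,0.608,-0.329,2.888,0.657,0.036,0.154,0.589,-0.819,-0.282,-0.542
17,0.174,0.420,0.614,-0.364,2.913,0.599,0.029,0.159,0.588,-0.712,-0.599,-0.510
18,0.170,0.449,0.620,-0.402,2.931,0.538,0.022,0.165,0.586,-0.610,-0.903,-0.475
19,0.166,0.478,0.625,-0.441,2.943,0.474,0.015,0.170,0.584,-0.511,-1.194,-0.438
20,0.161,0.508,0.629,-0.482,2.949,0.409,0.008,0.176,0.581,-0.416,-1.474,-0.398
21,0.156,0.537,0.633,-0.525,2.950,0.340,0.001,0.181,0.579,-0.325,-1.743,-0.354
22,0.150,0.567,0.636,-0.569,2.945,0.270,-0.006,0.187,0.576,-0.238,-2.003,-0.308
23,0.145,0.596,0.638,-0.614,2.936,0.197,-0.013,0.192,0.573,-0.155,-2.253,-0.258
24,0.138,0.625,0.640,-0.661,2.923,0.123,-0.020,0.197,0.570,-0.076,-2.494,-0.205
25,0.131,0.655,0.641,-0.708,2.904,0.046,-0.027,0.203,0.567,-0.001,-2.726,-0.149
26,0.124,0.683,0.641,-0.759,2.883,-0.027,-0.034,0.208,0.564,0.070,-2.950,-0.092
27,0.116,0.712,0.640,-0.814,2.858,-0.092,-0.041,0.213,0.560,0.136,-3.165,-0.037
28,0.108,0.741,0.639,-0.867,2.828,-0.168,-0.047,0.218,0.557,0.200,-3.371,0.026
29,0.099,0.769,0.637,-0.918,2.794,-0.250,-0.054,0.223,0.553,0.259,-3.570,0.095
30,0.089,0.796,0.634,-0.968,2.756,-0.335,-0.060,0.228,0.549,0.316,-3.760,0.167
31,0.079,0.824,0.630,-1.017,2.713,-0.423,-0.066,0.233,0.545,0.368,-3.941,0.243
32,0.069,0.851,0.626,-1.064,2.667,-0.513,-0.072,0.238,0.541,0.416,-4.114,0.323
33,0.058,0.877,0.620,-1.109,2.616,-0.604,-0.078,0.243,0.537,0.461,-4.279,0.405
34,0.047,0.903,0.613,-1.153,2.560,-0.697,-0.084,0.247,0.533,0.501,-4.435,0.490
35,0.035,0.928,0.606,-1.193,2.501,-0.790,-0.090,0.252,0.528,0.537,-4.584,0.578
36,0.023,0.953,0.598,-1.230,2.438,-0.884,-0.095,0.257,0.524,0.570,-4.723,0.667
37,0.010,0.977,0.588,-1.263,2.370,-0.978,-0.100,0.261,0.519,0.598,-4.855,0.758
38,-0.002,1.000,0.578,-1.292,2.299,-1.070,-0.105,0.265,0.515,0.622,-4.979,0.850
39,-0.015,1.023,0.567,-1.315,2.224,-1.162,-0.110,0.270,0.510,0.642,-5.095,0.943
40,-0.029,1.045,0.555,-1.333,2.146,-1.252,-0.115,0.274,0.506,0.658,-5.203,1.035
41,-0.042,1.066,0.542,-1.344,2.065,-1.339,-0.119,0.278,0.501,0.671,-5.304,1.128
42,-0.056,1.086,0.528,-1.348,1.981,-1.423,-0.124,0.282,0.496,0.679,-5.397,1.219
43,-0.069,1.106,0.514,-1.345,1.894,-1.503,-0.128,0.286,0.492,0.684,-5.484,1.309
44,-0.082,1.124,0.498,-1.334,1.807,-1.578,-0.132,0.290,0.487,0.685,-5.564,1.396
45,-0.096,1.142,0.482,-1.316,1.718,-1.648,-0.135,0.294,0.482,0.683,-5.638,1.481
46,-0.109,1.158,0.466,-1.291,1.629,-1.711,-0.139,0.298,0.478,0.679,-5.706,1.563
47,-0.122,1.174,0.448,-1.258,1.540,-1.768,-0.142,0.302,0.473,0.672,-5.769,1.640
48,-0.134,1.189,0.430,-1.218,1.452,-1.818,-0.145,0.305,0.469,0.662,-5.826,1.714
49,-0.146,1.203,0.412,-1.171,1.365,-1.860,-0.148,0.309,0.464,0.651,-5.878,1.784
50,-0.157,1.217,0.393,-1.119,1.281,-1.894,-0.151,0.312,0.460,0.638,-5.926,1.849
51,-0.168,1.229,0.374,-1.062,1.199,-1.921,-0.153,0.316,0.455,0.624,-5.969,1.910
52,-0.179,1.241,0.355,-1.001,1.121,-1.940,-0.155,0.319,0.451,0.610,-6.009,1.966
53,-0.188,1.251,0.335,-0.937,1.046,-1.952,-0.158,0.322,0.447,0.595,-6.045,2.017
54,-0.197,1.261,0.316,-0.870,0.974,-1.956,-0.159,0.325,0.443,0.579,-6.078,2.065
55,-0.206,1.271,0.296,-0.802,0.907,-1.955,-0.161,0.328,0.439,0.564,-6.107,2.108
56,-0.214,1.280,0.277,-0.733,0.844,-1.947,-0.163,0.331,0.435,0.550,-6.134,2.147
57,-0.221,1.288,0.257,-0.665,0.784,-1.934,-0.164,0.333,0.431,0.536,-6.158,2.183
58,-0.227,1.295,0.238,-0.597,0.729,-1.917,-0.166,0.336,0.427,0.522,-6.179,2.215
59,-0.233,1.302,0.219,-0.530,0.678,-1.896,-0.167,0.339,0.423,0.509,-6.199,2.245
60,-0.237,1.309,0.200,-0.465,0.630,-1.872,-0.168,0.341,0.420,0.497,-6.217,2.271
61,-0.242,1.315,0.182,-0.402,0.586,-1.845,-0.169,0.343,0.416,0.485,-6.233,2.296
62,-0.246,1.321,0.163,-0.341,0.545,-1.816,-0.170,0.346,0.413,0.474,-6.247,2.318
63,-0.249,1.326,0.145,-0.282,0.508,-1.785,-0.171,0.348,0.409,0.464,-6.261,2.339
64,-0.251,1.331,0.128,-0.225,0.473,-1.754,-0.172,0.350,0.406,0.454,-6.273,2.358
65,-0.253,1.335,0.110,-0.171,0.441,-1.721,-0.173,0.352,0.403,0.445,-6.285,2.375
66,-0.255,1.340,0.093,-0.120,0.411,-1.688,-0.173,0.354,0.400,0.436,-6.296,2.392
67,-0.256,1.344,0.077,-0.071,0.384,-1.655,-0.174,0.356,0.397,0.428,-6.306,2.407
68,-0.256,1.347,0.060,-0.026,0.359,-1.622,-0.174,0.357,0.394,0.421,-6.317,2.421
69,-0.256,1.351,0.044,-0.011,0.337,-1.588,-0.175,0.359,0.391,,,
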